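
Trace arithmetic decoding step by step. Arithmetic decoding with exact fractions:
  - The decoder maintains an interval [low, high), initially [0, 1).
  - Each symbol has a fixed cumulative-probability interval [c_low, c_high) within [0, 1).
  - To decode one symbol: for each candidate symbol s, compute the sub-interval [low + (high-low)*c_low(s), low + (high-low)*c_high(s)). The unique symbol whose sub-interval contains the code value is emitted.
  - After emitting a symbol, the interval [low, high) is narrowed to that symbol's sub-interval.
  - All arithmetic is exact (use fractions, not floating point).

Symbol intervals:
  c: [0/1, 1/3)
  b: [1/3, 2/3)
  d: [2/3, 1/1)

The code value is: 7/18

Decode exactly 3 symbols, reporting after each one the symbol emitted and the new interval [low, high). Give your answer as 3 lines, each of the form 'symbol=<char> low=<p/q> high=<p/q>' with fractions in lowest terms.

Answer: symbol=b low=1/3 high=2/3
symbol=c low=1/3 high=4/9
symbol=b low=10/27 high=11/27

Derivation:
Step 1: interval [0/1, 1/1), width = 1/1 - 0/1 = 1/1
  'c': [0/1 + 1/1*0/1, 0/1 + 1/1*1/3) = [0/1, 1/3)
  'b': [0/1 + 1/1*1/3, 0/1 + 1/1*2/3) = [1/3, 2/3) <- contains code 7/18
  'd': [0/1 + 1/1*2/3, 0/1 + 1/1*1/1) = [2/3, 1/1)
  emit 'b', narrow to [1/3, 2/3)
Step 2: interval [1/3, 2/3), width = 2/3 - 1/3 = 1/3
  'c': [1/3 + 1/3*0/1, 1/3 + 1/3*1/3) = [1/3, 4/9) <- contains code 7/18
  'b': [1/3 + 1/3*1/3, 1/3 + 1/3*2/3) = [4/9, 5/9)
  'd': [1/3 + 1/3*2/3, 1/3 + 1/3*1/1) = [5/9, 2/3)
  emit 'c', narrow to [1/3, 4/9)
Step 3: interval [1/3, 4/9), width = 4/9 - 1/3 = 1/9
  'c': [1/3 + 1/9*0/1, 1/3 + 1/9*1/3) = [1/3, 10/27)
  'b': [1/3 + 1/9*1/3, 1/3 + 1/9*2/3) = [10/27, 11/27) <- contains code 7/18
  'd': [1/3 + 1/9*2/3, 1/3 + 1/9*1/1) = [11/27, 4/9)
  emit 'b', narrow to [10/27, 11/27)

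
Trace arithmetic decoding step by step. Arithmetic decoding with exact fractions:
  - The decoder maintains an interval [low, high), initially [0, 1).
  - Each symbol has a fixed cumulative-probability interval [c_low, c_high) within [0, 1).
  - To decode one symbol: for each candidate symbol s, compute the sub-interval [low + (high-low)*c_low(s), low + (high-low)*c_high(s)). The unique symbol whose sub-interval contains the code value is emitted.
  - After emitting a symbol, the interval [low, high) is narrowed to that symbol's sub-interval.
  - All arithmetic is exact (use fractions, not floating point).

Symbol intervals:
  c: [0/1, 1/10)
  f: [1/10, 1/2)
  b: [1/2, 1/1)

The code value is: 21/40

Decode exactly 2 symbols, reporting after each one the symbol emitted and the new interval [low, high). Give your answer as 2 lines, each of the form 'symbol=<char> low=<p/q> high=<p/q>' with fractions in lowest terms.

Step 1: interval [0/1, 1/1), width = 1/1 - 0/1 = 1/1
  'c': [0/1 + 1/1*0/1, 0/1 + 1/1*1/10) = [0/1, 1/10)
  'f': [0/1 + 1/1*1/10, 0/1 + 1/1*1/2) = [1/10, 1/2)
  'b': [0/1 + 1/1*1/2, 0/1 + 1/1*1/1) = [1/2, 1/1) <- contains code 21/40
  emit 'b', narrow to [1/2, 1/1)
Step 2: interval [1/2, 1/1), width = 1/1 - 1/2 = 1/2
  'c': [1/2 + 1/2*0/1, 1/2 + 1/2*1/10) = [1/2, 11/20) <- contains code 21/40
  'f': [1/2 + 1/2*1/10, 1/2 + 1/2*1/2) = [11/20, 3/4)
  'b': [1/2 + 1/2*1/2, 1/2 + 1/2*1/1) = [3/4, 1/1)
  emit 'c', narrow to [1/2, 11/20)

Answer: symbol=b low=1/2 high=1/1
symbol=c low=1/2 high=11/20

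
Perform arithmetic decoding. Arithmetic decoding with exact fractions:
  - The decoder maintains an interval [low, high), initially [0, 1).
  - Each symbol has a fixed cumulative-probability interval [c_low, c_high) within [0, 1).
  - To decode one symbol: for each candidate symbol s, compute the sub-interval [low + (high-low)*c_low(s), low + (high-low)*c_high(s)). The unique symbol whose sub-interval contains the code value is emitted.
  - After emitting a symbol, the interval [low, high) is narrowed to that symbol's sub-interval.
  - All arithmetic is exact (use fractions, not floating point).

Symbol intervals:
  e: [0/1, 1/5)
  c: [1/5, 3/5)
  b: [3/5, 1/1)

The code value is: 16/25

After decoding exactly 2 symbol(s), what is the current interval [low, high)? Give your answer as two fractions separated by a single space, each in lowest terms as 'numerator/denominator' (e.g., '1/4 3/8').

Step 1: interval [0/1, 1/1), width = 1/1 - 0/1 = 1/1
  'e': [0/1 + 1/1*0/1, 0/1 + 1/1*1/5) = [0/1, 1/5)
  'c': [0/1 + 1/1*1/5, 0/1 + 1/1*3/5) = [1/5, 3/5)
  'b': [0/1 + 1/1*3/5, 0/1 + 1/1*1/1) = [3/5, 1/1) <- contains code 16/25
  emit 'b', narrow to [3/5, 1/1)
Step 2: interval [3/5, 1/1), width = 1/1 - 3/5 = 2/5
  'e': [3/5 + 2/5*0/1, 3/5 + 2/5*1/5) = [3/5, 17/25) <- contains code 16/25
  'c': [3/5 + 2/5*1/5, 3/5 + 2/5*3/5) = [17/25, 21/25)
  'b': [3/5 + 2/5*3/5, 3/5 + 2/5*1/1) = [21/25, 1/1)
  emit 'e', narrow to [3/5, 17/25)

Answer: 3/5 17/25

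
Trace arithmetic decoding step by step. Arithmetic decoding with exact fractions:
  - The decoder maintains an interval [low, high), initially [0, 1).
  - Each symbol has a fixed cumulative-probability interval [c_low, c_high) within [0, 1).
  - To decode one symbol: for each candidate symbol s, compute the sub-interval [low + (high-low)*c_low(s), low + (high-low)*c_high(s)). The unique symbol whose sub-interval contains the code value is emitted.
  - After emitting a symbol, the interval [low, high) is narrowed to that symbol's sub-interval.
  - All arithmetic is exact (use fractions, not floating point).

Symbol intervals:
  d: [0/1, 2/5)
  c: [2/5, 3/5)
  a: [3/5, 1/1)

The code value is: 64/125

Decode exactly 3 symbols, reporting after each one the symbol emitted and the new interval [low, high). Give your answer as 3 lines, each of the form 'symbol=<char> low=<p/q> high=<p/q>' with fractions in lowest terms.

Step 1: interval [0/1, 1/1), width = 1/1 - 0/1 = 1/1
  'd': [0/1 + 1/1*0/1, 0/1 + 1/1*2/5) = [0/1, 2/5)
  'c': [0/1 + 1/1*2/5, 0/1 + 1/1*3/5) = [2/5, 3/5) <- contains code 64/125
  'a': [0/1 + 1/1*3/5, 0/1 + 1/1*1/1) = [3/5, 1/1)
  emit 'c', narrow to [2/5, 3/5)
Step 2: interval [2/5, 3/5), width = 3/5 - 2/5 = 1/5
  'd': [2/5 + 1/5*0/1, 2/5 + 1/5*2/5) = [2/5, 12/25)
  'c': [2/5 + 1/5*2/5, 2/5 + 1/5*3/5) = [12/25, 13/25) <- contains code 64/125
  'a': [2/5 + 1/5*3/5, 2/5 + 1/5*1/1) = [13/25, 3/5)
  emit 'c', narrow to [12/25, 13/25)
Step 3: interval [12/25, 13/25), width = 13/25 - 12/25 = 1/25
  'd': [12/25 + 1/25*0/1, 12/25 + 1/25*2/5) = [12/25, 62/125)
  'c': [12/25 + 1/25*2/5, 12/25 + 1/25*3/5) = [62/125, 63/125)
  'a': [12/25 + 1/25*3/5, 12/25 + 1/25*1/1) = [63/125, 13/25) <- contains code 64/125
  emit 'a', narrow to [63/125, 13/25)

Answer: symbol=c low=2/5 high=3/5
symbol=c low=12/25 high=13/25
symbol=a low=63/125 high=13/25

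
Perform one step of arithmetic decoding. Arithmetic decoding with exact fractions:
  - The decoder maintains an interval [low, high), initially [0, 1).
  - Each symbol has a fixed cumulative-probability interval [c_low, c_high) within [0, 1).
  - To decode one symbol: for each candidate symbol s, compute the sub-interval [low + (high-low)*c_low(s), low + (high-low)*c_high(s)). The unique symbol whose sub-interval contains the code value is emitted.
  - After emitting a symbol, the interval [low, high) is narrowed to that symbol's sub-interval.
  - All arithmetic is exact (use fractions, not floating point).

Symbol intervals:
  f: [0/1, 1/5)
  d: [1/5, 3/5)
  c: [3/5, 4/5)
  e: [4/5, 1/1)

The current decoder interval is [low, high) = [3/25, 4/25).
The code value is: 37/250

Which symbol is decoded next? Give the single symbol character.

Answer: c

Derivation:
Interval width = high − low = 4/25 − 3/25 = 1/25
Scaled code = (code − low) / width = (37/250 − 3/25) / 1/25 = 7/10
  f: [0/1, 1/5) 
  d: [1/5, 3/5) 
  c: [3/5, 4/5) ← scaled code falls here ✓
  e: [4/5, 1/1) 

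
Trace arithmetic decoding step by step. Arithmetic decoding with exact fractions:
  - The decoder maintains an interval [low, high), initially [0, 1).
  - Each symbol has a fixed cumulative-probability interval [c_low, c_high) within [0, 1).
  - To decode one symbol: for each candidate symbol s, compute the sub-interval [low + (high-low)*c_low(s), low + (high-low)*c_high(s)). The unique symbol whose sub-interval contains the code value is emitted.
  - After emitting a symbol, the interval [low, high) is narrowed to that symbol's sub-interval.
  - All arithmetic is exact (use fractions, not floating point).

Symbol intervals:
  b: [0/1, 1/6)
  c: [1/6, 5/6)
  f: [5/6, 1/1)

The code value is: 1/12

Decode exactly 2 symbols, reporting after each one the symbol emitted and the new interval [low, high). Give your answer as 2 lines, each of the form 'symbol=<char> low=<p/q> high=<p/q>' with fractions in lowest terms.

Answer: symbol=b low=0/1 high=1/6
symbol=c low=1/36 high=5/36

Derivation:
Step 1: interval [0/1, 1/1), width = 1/1 - 0/1 = 1/1
  'b': [0/1 + 1/1*0/1, 0/1 + 1/1*1/6) = [0/1, 1/6) <- contains code 1/12
  'c': [0/1 + 1/1*1/6, 0/1 + 1/1*5/6) = [1/6, 5/6)
  'f': [0/1 + 1/1*5/6, 0/1 + 1/1*1/1) = [5/6, 1/1)
  emit 'b', narrow to [0/1, 1/6)
Step 2: interval [0/1, 1/6), width = 1/6 - 0/1 = 1/6
  'b': [0/1 + 1/6*0/1, 0/1 + 1/6*1/6) = [0/1, 1/36)
  'c': [0/1 + 1/6*1/6, 0/1 + 1/6*5/6) = [1/36, 5/36) <- contains code 1/12
  'f': [0/1 + 1/6*5/6, 0/1 + 1/6*1/1) = [5/36, 1/6)
  emit 'c', narrow to [1/36, 5/36)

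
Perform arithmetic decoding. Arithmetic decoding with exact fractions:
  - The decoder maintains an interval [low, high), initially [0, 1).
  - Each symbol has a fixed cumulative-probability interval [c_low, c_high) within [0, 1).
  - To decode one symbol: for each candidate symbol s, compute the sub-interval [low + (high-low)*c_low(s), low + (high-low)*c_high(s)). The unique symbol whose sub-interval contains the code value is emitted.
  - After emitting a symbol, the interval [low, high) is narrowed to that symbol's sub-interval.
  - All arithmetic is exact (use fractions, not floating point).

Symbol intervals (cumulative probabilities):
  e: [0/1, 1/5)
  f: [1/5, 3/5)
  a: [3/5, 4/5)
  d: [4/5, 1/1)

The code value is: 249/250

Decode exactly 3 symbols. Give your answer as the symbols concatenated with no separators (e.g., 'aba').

Step 1: interval [0/1, 1/1), width = 1/1 - 0/1 = 1/1
  'e': [0/1 + 1/1*0/1, 0/1 + 1/1*1/5) = [0/1, 1/5)
  'f': [0/1 + 1/1*1/5, 0/1 + 1/1*3/5) = [1/5, 3/5)
  'a': [0/1 + 1/1*3/5, 0/1 + 1/1*4/5) = [3/5, 4/5)
  'd': [0/1 + 1/1*4/5, 0/1 + 1/1*1/1) = [4/5, 1/1) <- contains code 249/250
  emit 'd', narrow to [4/5, 1/1)
Step 2: interval [4/5, 1/1), width = 1/1 - 4/5 = 1/5
  'e': [4/5 + 1/5*0/1, 4/5 + 1/5*1/5) = [4/5, 21/25)
  'f': [4/5 + 1/5*1/5, 4/5 + 1/5*3/5) = [21/25, 23/25)
  'a': [4/5 + 1/5*3/5, 4/5 + 1/5*4/5) = [23/25, 24/25)
  'd': [4/5 + 1/5*4/5, 4/5 + 1/5*1/1) = [24/25, 1/1) <- contains code 249/250
  emit 'd', narrow to [24/25, 1/1)
Step 3: interval [24/25, 1/1), width = 1/1 - 24/25 = 1/25
  'e': [24/25 + 1/25*0/1, 24/25 + 1/25*1/5) = [24/25, 121/125)
  'f': [24/25 + 1/25*1/5, 24/25 + 1/25*3/5) = [121/125, 123/125)
  'a': [24/25 + 1/25*3/5, 24/25 + 1/25*4/5) = [123/125, 124/125)
  'd': [24/25 + 1/25*4/5, 24/25 + 1/25*1/1) = [124/125, 1/1) <- contains code 249/250
  emit 'd', narrow to [124/125, 1/1)

Answer: ddd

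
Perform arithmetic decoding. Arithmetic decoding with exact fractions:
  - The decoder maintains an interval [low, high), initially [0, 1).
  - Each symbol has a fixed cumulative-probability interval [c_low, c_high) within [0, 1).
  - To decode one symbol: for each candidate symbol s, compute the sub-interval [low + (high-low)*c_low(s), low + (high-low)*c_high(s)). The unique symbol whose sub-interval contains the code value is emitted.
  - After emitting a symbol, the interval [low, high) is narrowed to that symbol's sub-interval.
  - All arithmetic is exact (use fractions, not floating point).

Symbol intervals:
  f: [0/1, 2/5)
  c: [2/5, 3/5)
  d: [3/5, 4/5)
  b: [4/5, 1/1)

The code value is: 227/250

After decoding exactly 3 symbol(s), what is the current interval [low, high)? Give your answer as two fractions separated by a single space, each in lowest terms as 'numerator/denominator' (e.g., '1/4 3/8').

Answer: 113/125 114/125

Derivation:
Step 1: interval [0/1, 1/1), width = 1/1 - 0/1 = 1/1
  'f': [0/1 + 1/1*0/1, 0/1 + 1/1*2/5) = [0/1, 2/5)
  'c': [0/1 + 1/1*2/5, 0/1 + 1/1*3/5) = [2/5, 3/5)
  'd': [0/1 + 1/1*3/5, 0/1 + 1/1*4/5) = [3/5, 4/5)
  'b': [0/1 + 1/1*4/5, 0/1 + 1/1*1/1) = [4/5, 1/1) <- contains code 227/250
  emit 'b', narrow to [4/5, 1/1)
Step 2: interval [4/5, 1/1), width = 1/1 - 4/5 = 1/5
  'f': [4/5 + 1/5*0/1, 4/5 + 1/5*2/5) = [4/5, 22/25)
  'c': [4/5 + 1/5*2/5, 4/5 + 1/5*3/5) = [22/25, 23/25) <- contains code 227/250
  'd': [4/5 + 1/5*3/5, 4/5 + 1/5*4/5) = [23/25, 24/25)
  'b': [4/5 + 1/5*4/5, 4/5 + 1/5*1/1) = [24/25, 1/1)
  emit 'c', narrow to [22/25, 23/25)
Step 3: interval [22/25, 23/25), width = 23/25 - 22/25 = 1/25
  'f': [22/25 + 1/25*0/1, 22/25 + 1/25*2/5) = [22/25, 112/125)
  'c': [22/25 + 1/25*2/5, 22/25 + 1/25*3/5) = [112/125, 113/125)
  'd': [22/25 + 1/25*3/5, 22/25 + 1/25*4/5) = [113/125, 114/125) <- contains code 227/250
  'b': [22/25 + 1/25*4/5, 22/25 + 1/25*1/1) = [114/125, 23/25)
  emit 'd', narrow to [113/125, 114/125)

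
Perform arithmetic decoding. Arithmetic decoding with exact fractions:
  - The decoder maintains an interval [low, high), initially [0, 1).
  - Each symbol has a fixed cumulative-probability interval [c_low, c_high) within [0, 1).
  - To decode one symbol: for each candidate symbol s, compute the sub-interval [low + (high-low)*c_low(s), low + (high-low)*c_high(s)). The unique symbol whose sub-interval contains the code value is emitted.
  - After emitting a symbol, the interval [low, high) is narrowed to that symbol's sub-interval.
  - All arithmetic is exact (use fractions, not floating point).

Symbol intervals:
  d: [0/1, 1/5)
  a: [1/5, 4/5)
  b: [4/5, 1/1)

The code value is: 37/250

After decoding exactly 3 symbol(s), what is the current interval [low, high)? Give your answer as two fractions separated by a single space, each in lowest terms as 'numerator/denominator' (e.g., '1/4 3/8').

Answer: 17/125 4/25

Derivation:
Step 1: interval [0/1, 1/1), width = 1/1 - 0/1 = 1/1
  'd': [0/1 + 1/1*0/1, 0/1 + 1/1*1/5) = [0/1, 1/5) <- contains code 37/250
  'a': [0/1 + 1/1*1/5, 0/1 + 1/1*4/5) = [1/5, 4/5)
  'b': [0/1 + 1/1*4/5, 0/1 + 1/1*1/1) = [4/5, 1/1)
  emit 'd', narrow to [0/1, 1/5)
Step 2: interval [0/1, 1/5), width = 1/5 - 0/1 = 1/5
  'd': [0/1 + 1/5*0/1, 0/1 + 1/5*1/5) = [0/1, 1/25)
  'a': [0/1 + 1/5*1/5, 0/1 + 1/5*4/5) = [1/25, 4/25) <- contains code 37/250
  'b': [0/1 + 1/5*4/5, 0/1 + 1/5*1/1) = [4/25, 1/5)
  emit 'a', narrow to [1/25, 4/25)
Step 3: interval [1/25, 4/25), width = 4/25 - 1/25 = 3/25
  'd': [1/25 + 3/25*0/1, 1/25 + 3/25*1/5) = [1/25, 8/125)
  'a': [1/25 + 3/25*1/5, 1/25 + 3/25*4/5) = [8/125, 17/125)
  'b': [1/25 + 3/25*4/5, 1/25 + 3/25*1/1) = [17/125, 4/25) <- contains code 37/250
  emit 'b', narrow to [17/125, 4/25)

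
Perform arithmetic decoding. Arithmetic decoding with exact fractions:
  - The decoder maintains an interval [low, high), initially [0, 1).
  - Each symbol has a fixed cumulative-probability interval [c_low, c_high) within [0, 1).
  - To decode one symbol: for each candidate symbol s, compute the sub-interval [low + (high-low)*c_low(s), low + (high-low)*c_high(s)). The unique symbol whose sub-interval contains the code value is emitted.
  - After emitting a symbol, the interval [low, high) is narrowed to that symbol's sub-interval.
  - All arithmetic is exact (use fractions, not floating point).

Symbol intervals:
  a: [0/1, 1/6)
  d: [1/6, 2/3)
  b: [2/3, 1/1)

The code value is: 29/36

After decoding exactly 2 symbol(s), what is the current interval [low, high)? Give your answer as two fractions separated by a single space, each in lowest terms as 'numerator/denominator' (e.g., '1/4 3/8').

Answer: 13/18 8/9

Derivation:
Step 1: interval [0/1, 1/1), width = 1/1 - 0/1 = 1/1
  'a': [0/1 + 1/1*0/1, 0/1 + 1/1*1/6) = [0/1, 1/6)
  'd': [0/1 + 1/1*1/6, 0/1 + 1/1*2/3) = [1/6, 2/3)
  'b': [0/1 + 1/1*2/3, 0/1 + 1/1*1/1) = [2/3, 1/1) <- contains code 29/36
  emit 'b', narrow to [2/3, 1/1)
Step 2: interval [2/3, 1/1), width = 1/1 - 2/3 = 1/3
  'a': [2/3 + 1/3*0/1, 2/3 + 1/3*1/6) = [2/3, 13/18)
  'd': [2/3 + 1/3*1/6, 2/3 + 1/3*2/3) = [13/18, 8/9) <- contains code 29/36
  'b': [2/3 + 1/3*2/3, 2/3 + 1/3*1/1) = [8/9, 1/1)
  emit 'd', narrow to [13/18, 8/9)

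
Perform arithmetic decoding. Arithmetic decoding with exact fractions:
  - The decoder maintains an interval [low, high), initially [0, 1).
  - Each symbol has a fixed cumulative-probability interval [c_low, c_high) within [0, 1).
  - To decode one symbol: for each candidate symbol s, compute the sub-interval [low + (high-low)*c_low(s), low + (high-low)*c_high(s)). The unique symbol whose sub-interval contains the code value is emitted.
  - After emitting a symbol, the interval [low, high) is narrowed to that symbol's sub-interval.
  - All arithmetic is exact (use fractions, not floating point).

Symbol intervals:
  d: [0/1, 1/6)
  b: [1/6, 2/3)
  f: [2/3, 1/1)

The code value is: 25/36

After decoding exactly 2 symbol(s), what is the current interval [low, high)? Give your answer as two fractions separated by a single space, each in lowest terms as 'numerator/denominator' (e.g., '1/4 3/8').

Step 1: interval [0/1, 1/1), width = 1/1 - 0/1 = 1/1
  'd': [0/1 + 1/1*0/1, 0/1 + 1/1*1/6) = [0/1, 1/6)
  'b': [0/1 + 1/1*1/6, 0/1 + 1/1*2/3) = [1/6, 2/3)
  'f': [0/1 + 1/1*2/3, 0/1 + 1/1*1/1) = [2/3, 1/1) <- contains code 25/36
  emit 'f', narrow to [2/3, 1/1)
Step 2: interval [2/3, 1/1), width = 1/1 - 2/3 = 1/3
  'd': [2/3 + 1/3*0/1, 2/3 + 1/3*1/6) = [2/3, 13/18) <- contains code 25/36
  'b': [2/3 + 1/3*1/6, 2/3 + 1/3*2/3) = [13/18, 8/9)
  'f': [2/3 + 1/3*2/3, 2/3 + 1/3*1/1) = [8/9, 1/1)
  emit 'd', narrow to [2/3, 13/18)

Answer: 2/3 13/18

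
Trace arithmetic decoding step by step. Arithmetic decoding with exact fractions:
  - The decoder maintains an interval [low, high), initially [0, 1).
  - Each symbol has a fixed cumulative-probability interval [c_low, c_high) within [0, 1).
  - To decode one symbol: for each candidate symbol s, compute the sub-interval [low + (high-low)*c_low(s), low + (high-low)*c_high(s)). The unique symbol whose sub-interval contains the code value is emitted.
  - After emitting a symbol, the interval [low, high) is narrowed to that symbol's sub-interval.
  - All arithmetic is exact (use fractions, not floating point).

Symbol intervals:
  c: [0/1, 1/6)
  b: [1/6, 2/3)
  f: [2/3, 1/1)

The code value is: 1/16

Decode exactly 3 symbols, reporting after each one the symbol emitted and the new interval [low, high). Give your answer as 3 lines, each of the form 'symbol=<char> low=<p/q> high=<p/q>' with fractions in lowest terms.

Answer: symbol=c low=0/1 high=1/6
symbol=b low=1/36 high=1/9
symbol=b low=1/24 high=1/12

Derivation:
Step 1: interval [0/1, 1/1), width = 1/1 - 0/1 = 1/1
  'c': [0/1 + 1/1*0/1, 0/1 + 1/1*1/6) = [0/1, 1/6) <- contains code 1/16
  'b': [0/1 + 1/1*1/6, 0/1 + 1/1*2/3) = [1/6, 2/3)
  'f': [0/1 + 1/1*2/3, 0/1 + 1/1*1/1) = [2/3, 1/1)
  emit 'c', narrow to [0/1, 1/6)
Step 2: interval [0/1, 1/6), width = 1/6 - 0/1 = 1/6
  'c': [0/1 + 1/6*0/1, 0/1 + 1/6*1/6) = [0/1, 1/36)
  'b': [0/1 + 1/6*1/6, 0/1 + 1/6*2/3) = [1/36, 1/9) <- contains code 1/16
  'f': [0/1 + 1/6*2/3, 0/1 + 1/6*1/1) = [1/9, 1/6)
  emit 'b', narrow to [1/36, 1/9)
Step 3: interval [1/36, 1/9), width = 1/9 - 1/36 = 1/12
  'c': [1/36 + 1/12*0/1, 1/36 + 1/12*1/6) = [1/36, 1/24)
  'b': [1/36 + 1/12*1/6, 1/36 + 1/12*2/3) = [1/24, 1/12) <- contains code 1/16
  'f': [1/36 + 1/12*2/3, 1/36 + 1/12*1/1) = [1/12, 1/9)
  emit 'b', narrow to [1/24, 1/12)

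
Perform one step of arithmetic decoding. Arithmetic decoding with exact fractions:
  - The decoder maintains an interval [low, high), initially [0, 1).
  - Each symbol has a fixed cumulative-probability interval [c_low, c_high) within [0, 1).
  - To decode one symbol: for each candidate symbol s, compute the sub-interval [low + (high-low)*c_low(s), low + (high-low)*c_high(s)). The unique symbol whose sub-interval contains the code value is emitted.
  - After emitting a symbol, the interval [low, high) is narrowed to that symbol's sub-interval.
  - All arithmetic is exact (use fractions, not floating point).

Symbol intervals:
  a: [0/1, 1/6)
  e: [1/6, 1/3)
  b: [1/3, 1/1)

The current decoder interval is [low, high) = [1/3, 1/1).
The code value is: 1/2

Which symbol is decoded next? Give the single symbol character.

Interval width = high − low = 1/1 − 1/3 = 2/3
Scaled code = (code − low) / width = (1/2 − 1/3) / 2/3 = 1/4
  a: [0/1, 1/6) 
  e: [1/6, 1/3) ← scaled code falls here ✓
  b: [1/3, 1/1) 

Answer: e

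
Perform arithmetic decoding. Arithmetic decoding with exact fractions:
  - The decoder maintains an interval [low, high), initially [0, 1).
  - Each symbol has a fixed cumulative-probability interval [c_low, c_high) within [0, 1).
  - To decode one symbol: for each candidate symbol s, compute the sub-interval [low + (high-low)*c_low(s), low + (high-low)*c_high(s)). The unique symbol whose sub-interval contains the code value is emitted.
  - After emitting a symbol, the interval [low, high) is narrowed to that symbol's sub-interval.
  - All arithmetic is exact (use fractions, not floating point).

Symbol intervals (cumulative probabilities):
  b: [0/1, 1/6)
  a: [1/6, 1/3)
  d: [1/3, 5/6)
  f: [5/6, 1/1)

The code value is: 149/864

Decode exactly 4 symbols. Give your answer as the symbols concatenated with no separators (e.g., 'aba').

Step 1: interval [0/1, 1/1), width = 1/1 - 0/1 = 1/1
  'b': [0/1 + 1/1*0/1, 0/1 + 1/1*1/6) = [0/1, 1/6)
  'a': [0/1 + 1/1*1/6, 0/1 + 1/1*1/3) = [1/6, 1/3) <- contains code 149/864
  'd': [0/1 + 1/1*1/3, 0/1 + 1/1*5/6) = [1/3, 5/6)
  'f': [0/1 + 1/1*5/6, 0/1 + 1/1*1/1) = [5/6, 1/1)
  emit 'a', narrow to [1/6, 1/3)
Step 2: interval [1/6, 1/3), width = 1/3 - 1/6 = 1/6
  'b': [1/6 + 1/6*0/1, 1/6 + 1/6*1/6) = [1/6, 7/36) <- contains code 149/864
  'a': [1/6 + 1/6*1/6, 1/6 + 1/6*1/3) = [7/36, 2/9)
  'd': [1/6 + 1/6*1/3, 1/6 + 1/6*5/6) = [2/9, 11/36)
  'f': [1/6 + 1/6*5/6, 1/6 + 1/6*1/1) = [11/36, 1/3)
  emit 'b', narrow to [1/6, 7/36)
Step 3: interval [1/6, 7/36), width = 7/36 - 1/6 = 1/36
  'b': [1/6 + 1/36*0/1, 1/6 + 1/36*1/6) = [1/6, 37/216)
  'a': [1/6 + 1/36*1/6, 1/6 + 1/36*1/3) = [37/216, 19/108) <- contains code 149/864
  'd': [1/6 + 1/36*1/3, 1/6 + 1/36*5/6) = [19/108, 41/216)
  'f': [1/6 + 1/36*5/6, 1/6 + 1/36*1/1) = [41/216, 7/36)
  emit 'a', narrow to [37/216, 19/108)
Step 4: interval [37/216, 19/108), width = 19/108 - 37/216 = 1/216
  'b': [37/216 + 1/216*0/1, 37/216 + 1/216*1/6) = [37/216, 223/1296)
  'a': [37/216 + 1/216*1/6, 37/216 + 1/216*1/3) = [223/1296, 14/81) <- contains code 149/864
  'd': [37/216 + 1/216*1/3, 37/216 + 1/216*5/6) = [14/81, 227/1296)
  'f': [37/216 + 1/216*5/6, 37/216 + 1/216*1/1) = [227/1296, 19/108)
  emit 'a', narrow to [223/1296, 14/81)

Answer: abaa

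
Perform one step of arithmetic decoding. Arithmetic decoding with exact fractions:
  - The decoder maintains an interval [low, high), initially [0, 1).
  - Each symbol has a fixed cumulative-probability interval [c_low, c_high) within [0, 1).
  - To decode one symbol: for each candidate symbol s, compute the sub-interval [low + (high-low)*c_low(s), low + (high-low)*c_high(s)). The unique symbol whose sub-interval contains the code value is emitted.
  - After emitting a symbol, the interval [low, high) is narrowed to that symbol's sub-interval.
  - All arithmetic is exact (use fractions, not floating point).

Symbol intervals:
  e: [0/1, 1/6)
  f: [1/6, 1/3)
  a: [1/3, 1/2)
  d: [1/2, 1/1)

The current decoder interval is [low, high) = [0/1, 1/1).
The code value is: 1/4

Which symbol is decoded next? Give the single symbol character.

Interval width = high − low = 1/1 − 0/1 = 1/1
Scaled code = (code − low) / width = (1/4 − 0/1) / 1/1 = 1/4
  e: [0/1, 1/6) 
  f: [1/6, 1/3) ← scaled code falls here ✓
  a: [1/3, 1/2) 
  d: [1/2, 1/1) 

Answer: f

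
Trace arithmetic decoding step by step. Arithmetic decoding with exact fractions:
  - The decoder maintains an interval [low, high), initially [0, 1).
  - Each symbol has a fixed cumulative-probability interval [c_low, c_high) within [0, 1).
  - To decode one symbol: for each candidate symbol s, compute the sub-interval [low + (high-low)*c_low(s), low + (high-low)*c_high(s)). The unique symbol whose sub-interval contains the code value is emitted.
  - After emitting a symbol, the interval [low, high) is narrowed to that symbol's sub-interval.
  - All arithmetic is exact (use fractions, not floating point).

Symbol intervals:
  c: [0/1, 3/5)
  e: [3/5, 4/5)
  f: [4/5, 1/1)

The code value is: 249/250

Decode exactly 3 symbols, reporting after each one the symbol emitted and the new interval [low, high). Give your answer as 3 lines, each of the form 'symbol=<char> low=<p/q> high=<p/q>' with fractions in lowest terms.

Answer: symbol=f low=4/5 high=1/1
symbol=f low=24/25 high=1/1
symbol=f low=124/125 high=1/1

Derivation:
Step 1: interval [0/1, 1/1), width = 1/1 - 0/1 = 1/1
  'c': [0/1 + 1/1*0/1, 0/1 + 1/1*3/5) = [0/1, 3/5)
  'e': [0/1 + 1/1*3/5, 0/1 + 1/1*4/5) = [3/5, 4/5)
  'f': [0/1 + 1/1*4/5, 0/1 + 1/1*1/1) = [4/5, 1/1) <- contains code 249/250
  emit 'f', narrow to [4/5, 1/1)
Step 2: interval [4/5, 1/1), width = 1/1 - 4/5 = 1/5
  'c': [4/5 + 1/5*0/1, 4/5 + 1/5*3/5) = [4/5, 23/25)
  'e': [4/5 + 1/5*3/5, 4/5 + 1/5*4/5) = [23/25, 24/25)
  'f': [4/5 + 1/5*4/5, 4/5 + 1/5*1/1) = [24/25, 1/1) <- contains code 249/250
  emit 'f', narrow to [24/25, 1/1)
Step 3: interval [24/25, 1/1), width = 1/1 - 24/25 = 1/25
  'c': [24/25 + 1/25*0/1, 24/25 + 1/25*3/5) = [24/25, 123/125)
  'e': [24/25 + 1/25*3/5, 24/25 + 1/25*4/5) = [123/125, 124/125)
  'f': [24/25 + 1/25*4/5, 24/25 + 1/25*1/1) = [124/125, 1/1) <- contains code 249/250
  emit 'f', narrow to [124/125, 1/1)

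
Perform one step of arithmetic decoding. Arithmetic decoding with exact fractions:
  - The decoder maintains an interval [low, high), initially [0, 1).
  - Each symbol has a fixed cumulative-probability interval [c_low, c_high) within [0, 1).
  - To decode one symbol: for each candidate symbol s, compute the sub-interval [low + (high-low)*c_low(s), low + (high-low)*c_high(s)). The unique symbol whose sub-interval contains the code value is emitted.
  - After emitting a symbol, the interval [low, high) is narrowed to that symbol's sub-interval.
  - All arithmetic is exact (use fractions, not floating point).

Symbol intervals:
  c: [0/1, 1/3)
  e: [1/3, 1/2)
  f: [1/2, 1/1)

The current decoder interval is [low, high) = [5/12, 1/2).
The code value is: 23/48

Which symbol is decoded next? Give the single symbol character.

Answer: f

Derivation:
Interval width = high − low = 1/2 − 5/12 = 1/12
Scaled code = (code − low) / width = (23/48 − 5/12) / 1/12 = 3/4
  c: [0/1, 1/3) 
  e: [1/3, 1/2) 
  f: [1/2, 1/1) ← scaled code falls here ✓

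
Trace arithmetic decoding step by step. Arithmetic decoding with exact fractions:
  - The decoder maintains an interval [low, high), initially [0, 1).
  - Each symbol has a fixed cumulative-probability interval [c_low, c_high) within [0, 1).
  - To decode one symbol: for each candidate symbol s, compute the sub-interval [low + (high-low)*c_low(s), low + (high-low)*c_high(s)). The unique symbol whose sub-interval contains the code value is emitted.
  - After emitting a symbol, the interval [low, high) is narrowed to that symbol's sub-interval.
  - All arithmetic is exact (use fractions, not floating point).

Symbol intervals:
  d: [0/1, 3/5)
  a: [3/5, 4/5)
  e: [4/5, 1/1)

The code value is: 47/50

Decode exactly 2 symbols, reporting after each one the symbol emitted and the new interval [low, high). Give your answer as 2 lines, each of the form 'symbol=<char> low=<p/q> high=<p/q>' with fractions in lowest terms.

Step 1: interval [0/1, 1/1), width = 1/1 - 0/1 = 1/1
  'd': [0/1 + 1/1*0/1, 0/1 + 1/1*3/5) = [0/1, 3/5)
  'a': [0/1 + 1/1*3/5, 0/1 + 1/1*4/5) = [3/5, 4/5)
  'e': [0/1 + 1/1*4/5, 0/1 + 1/1*1/1) = [4/5, 1/1) <- contains code 47/50
  emit 'e', narrow to [4/5, 1/1)
Step 2: interval [4/5, 1/1), width = 1/1 - 4/5 = 1/5
  'd': [4/5 + 1/5*0/1, 4/5 + 1/5*3/5) = [4/5, 23/25)
  'a': [4/5 + 1/5*3/5, 4/5 + 1/5*4/5) = [23/25, 24/25) <- contains code 47/50
  'e': [4/5 + 1/5*4/5, 4/5 + 1/5*1/1) = [24/25, 1/1)
  emit 'a', narrow to [23/25, 24/25)

Answer: symbol=e low=4/5 high=1/1
symbol=a low=23/25 high=24/25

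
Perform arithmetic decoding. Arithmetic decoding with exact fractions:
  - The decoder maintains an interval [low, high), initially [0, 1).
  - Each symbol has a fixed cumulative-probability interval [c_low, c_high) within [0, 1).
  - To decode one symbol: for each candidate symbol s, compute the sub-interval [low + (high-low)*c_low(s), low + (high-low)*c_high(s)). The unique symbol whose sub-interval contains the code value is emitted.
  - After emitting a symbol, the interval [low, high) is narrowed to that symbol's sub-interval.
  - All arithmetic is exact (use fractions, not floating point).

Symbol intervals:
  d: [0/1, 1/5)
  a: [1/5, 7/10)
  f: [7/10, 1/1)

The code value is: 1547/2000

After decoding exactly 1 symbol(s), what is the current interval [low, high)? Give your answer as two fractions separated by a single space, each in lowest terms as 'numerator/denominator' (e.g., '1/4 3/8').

Answer: 7/10 1/1

Derivation:
Step 1: interval [0/1, 1/1), width = 1/1 - 0/1 = 1/1
  'd': [0/1 + 1/1*0/1, 0/1 + 1/1*1/5) = [0/1, 1/5)
  'a': [0/1 + 1/1*1/5, 0/1 + 1/1*7/10) = [1/5, 7/10)
  'f': [0/1 + 1/1*7/10, 0/1 + 1/1*1/1) = [7/10, 1/1) <- contains code 1547/2000
  emit 'f', narrow to [7/10, 1/1)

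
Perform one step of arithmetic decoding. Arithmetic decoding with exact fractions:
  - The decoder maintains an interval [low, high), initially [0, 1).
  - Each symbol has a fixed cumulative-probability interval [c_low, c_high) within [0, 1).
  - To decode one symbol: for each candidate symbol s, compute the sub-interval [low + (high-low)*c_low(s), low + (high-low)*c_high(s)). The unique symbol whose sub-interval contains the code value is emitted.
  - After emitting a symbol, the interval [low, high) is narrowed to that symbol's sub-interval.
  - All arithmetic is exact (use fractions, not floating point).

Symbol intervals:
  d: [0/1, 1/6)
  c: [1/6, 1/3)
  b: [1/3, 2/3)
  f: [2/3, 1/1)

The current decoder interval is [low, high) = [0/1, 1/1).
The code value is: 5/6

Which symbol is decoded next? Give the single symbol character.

Interval width = high − low = 1/1 − 0/1 = 1/1
Scaled code = (code − low) / width = (5/6 − 0/1) / 1/1 = 5/6
  d: [0/1, 1/6) 
  c: [1/6, 1/3) 
  b: [1/3, 2/3) 
  f: [2/3, 1/1) ← scaled code falls here ✓

Answer: f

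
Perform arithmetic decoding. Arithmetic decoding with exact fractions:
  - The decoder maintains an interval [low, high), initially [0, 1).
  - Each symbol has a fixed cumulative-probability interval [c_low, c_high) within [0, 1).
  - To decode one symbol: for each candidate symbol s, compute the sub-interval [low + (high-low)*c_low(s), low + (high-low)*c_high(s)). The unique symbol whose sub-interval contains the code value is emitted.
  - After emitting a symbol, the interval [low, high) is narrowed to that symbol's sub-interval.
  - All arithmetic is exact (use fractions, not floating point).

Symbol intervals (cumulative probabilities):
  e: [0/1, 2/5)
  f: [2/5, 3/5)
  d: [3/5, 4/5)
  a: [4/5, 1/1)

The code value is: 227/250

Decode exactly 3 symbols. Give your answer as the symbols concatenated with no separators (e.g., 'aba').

Answer: afd

Derivation:
Step 1: interval [0/1, 1/1), width = 1/1 - 0/1 = 1/1
  'e': [0/1 + 1/1*0/1, 0/1 + 1/1*2/5) = [0/1, 2/5)
  'f': [0/1 + 1/1*2/5, 0/1 + 1/1*3/5) = [2/5, 3/5)
  'd': [0/1 + 1/1*3/5, 0/1 + 1/1*4/5) = [3/5, 4/5)
  'a': [0/1 + 1/1*4/5, 0/1 + 1/1*1/1) = [4/5, 1/1) <- contains code 227/250
  emit 'a', narrow to [4/5, 1/1)
Step 2: interval [4/5, 1/1), width = 1/1 - 4/5 = 1/5
  'e': [4/5 + 1/5*0/1, 4/5 + 1/5*2/5) = [4/5, 22/25)
  'f': [4/5 + 1/5*2/5, 4/5 + 1/5*3/5) = [22/25, 23/25) <- contains code 227/250
  'd': [4/5 + 1/5*3/5, 4/5 + 1/5*4/5) = [23/25, 24/25)
  'a': [4/5 + 1/5*4/5, 4/5 + 1/5*1/1) = [24/25, 1/1)
  emit 'f', narrow to [22/25, 23/25)
Step 3: interval [22/25, 23/25), width = 23/25 - 22/25 = 1/25
  'e': [22/25 + 1/25*0/1, 22/25 + 1/25*2/5) = [22/25, 112/125)
  'f': [22/25 + 1/25*2/5, 22/25 + 1/25*3/5) = [112/125, 113/125)
  'd': [22/25 + 1/25*3/5, 22/25 + 1/25*4/5) = [113/125, 114/125) <- contains code 227/250
  'a': [22/25 + 1/25*4/5, 22/25 + 1/25*1/1) = [114/125, 23/25)
  emit 'd', narrow to [113/125, 114/125)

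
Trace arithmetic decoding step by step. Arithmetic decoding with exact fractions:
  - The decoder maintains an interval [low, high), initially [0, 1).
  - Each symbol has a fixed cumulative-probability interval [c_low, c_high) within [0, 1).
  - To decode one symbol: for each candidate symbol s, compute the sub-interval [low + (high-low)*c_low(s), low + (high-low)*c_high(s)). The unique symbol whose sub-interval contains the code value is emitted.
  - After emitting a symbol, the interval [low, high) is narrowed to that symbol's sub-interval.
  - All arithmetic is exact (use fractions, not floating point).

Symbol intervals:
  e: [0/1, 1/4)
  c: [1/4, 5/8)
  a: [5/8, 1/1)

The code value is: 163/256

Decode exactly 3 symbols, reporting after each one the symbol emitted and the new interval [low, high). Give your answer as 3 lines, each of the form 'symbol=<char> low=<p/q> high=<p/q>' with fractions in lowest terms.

Step 1: interval [0/1, 1/1), width = 1/1 - 0/1 = 1/1
  'e': [0/1 + 1/1*0/1, 0/1 + 1/1*1/4) = [0/1, 1/4)
  'c': [0/1 + 1/1*1/4, 0/1 + 1/1*5/8) = [1/4, 5/8)
  'a': [0/1 + 1/1*5/8, 0/1 + 1/1*1/1) = [5/8, 1/1) <- contains code 163/256
  emit 'a', narrow to [5/8, 1/1)
Step 2: interval [5/8, 1/1), width = 1/1 - 5/8 = 3/8
  'e': [5/8 + 3/8*0/1, 5/8 + 3/8*1/4) = [5/8, 23/32) <- contains code 163/256
  'c': [5/8 + 3/8*1/4, 5/8 + 3/8*5/8) = [23/32, 55/64)
  'a': [5/8 + 3/8*5/8, 5/8 + 3/8*1/1) = [55/64, 1/1)
  emit 'e', narrow to [5/8, 23/32)
Step 3: interval [5/8, 23/32), width = 23/32 - 5/8 = 3/32
  'e': [5/8 + 3/32*0/1, 5/8 + 3/32*1/4) = [5/8, 83/128) <- contains code 163/256
  'c': [5/8 + 3/32*1/4, 5/8 + 3/32*5/8) = [83/128, 175/256)
  'a': [5/8 + 3/32*5/8, 5/8 + 3/32*1/1) = [175/256, 23/32)
  emit 'e', narrow to [5/8, 83/128)

Answer: symbol=a low=5/8 high=1/1
symbol=e low=5/8 high=23/32
symbol=e low=5/8 high=83/128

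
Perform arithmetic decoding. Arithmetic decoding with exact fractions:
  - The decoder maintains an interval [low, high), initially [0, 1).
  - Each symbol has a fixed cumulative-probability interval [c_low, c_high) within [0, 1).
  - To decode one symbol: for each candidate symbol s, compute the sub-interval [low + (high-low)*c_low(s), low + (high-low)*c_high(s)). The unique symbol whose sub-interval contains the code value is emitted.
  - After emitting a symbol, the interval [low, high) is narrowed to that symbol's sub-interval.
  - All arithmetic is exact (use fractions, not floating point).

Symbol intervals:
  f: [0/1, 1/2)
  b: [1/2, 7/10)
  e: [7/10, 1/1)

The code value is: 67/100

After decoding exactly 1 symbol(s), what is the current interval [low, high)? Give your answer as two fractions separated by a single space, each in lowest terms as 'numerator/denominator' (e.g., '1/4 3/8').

Step 1: interval [0/1, 1/1), width = 1/1 - 0/1 = 1/1
  'f': [0/1 + 1/1*0/1, 0/1 + 1/1*1/2) = [0/1, 1/2)
  'b': [0/1 + 1/1*1/2, 0/1 + 1/1*7/10) = [1/2, 7/10) <- contains code 67/100
  'e': [0/1 + 1/1*7/10, 0/1 + 1/1*1/1) = [7/10, 1/1)
  emit 'b', narrow to [1/2, 7/10)

Answer: 1/2 7/10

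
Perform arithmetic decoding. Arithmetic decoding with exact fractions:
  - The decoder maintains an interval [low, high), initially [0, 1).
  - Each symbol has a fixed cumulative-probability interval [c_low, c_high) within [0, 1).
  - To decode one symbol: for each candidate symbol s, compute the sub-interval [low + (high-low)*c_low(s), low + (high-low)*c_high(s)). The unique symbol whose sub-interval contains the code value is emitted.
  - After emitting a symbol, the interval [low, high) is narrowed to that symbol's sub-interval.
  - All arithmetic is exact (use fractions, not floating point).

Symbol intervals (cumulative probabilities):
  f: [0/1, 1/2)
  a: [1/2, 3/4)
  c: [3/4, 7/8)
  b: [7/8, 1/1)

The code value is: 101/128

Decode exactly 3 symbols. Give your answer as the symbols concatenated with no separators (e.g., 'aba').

Answer: cfa

Derivation:
Step 1: interval [0/1, 1/1), width = 1/1 - 0/1 = 1/1
  'f': [0/1 + 1/1*0/1, 0/1 + 1/1*1/2) = [0/1, 1/2)
  'a': [0/1 + 1/1*1/2, 0/1 + 1/1*3/4) = [1/2, 3/4)
  'c': [0/1 + 1/1*3/4, 0/1 + 1/1*7/8) = [3/4, 7/8) <- contains code 101/128
  'b': [0/1 + 1/1*7/8, 0/1 + 1/1*1/1) = [7/8, 1/1)
  emit 'c', narrow to [3/4, 7/8)
Step 2: interval [3/4, 7/8), width = 7/8 - 3/4 = 1/8
  'f': [3/4 + 1/8*0/1, 3/4 + 1/8*1/2) = [3/4, 13/16) <- contains code 101/128
  'a': [3/4 + 1/8*1/2, 3/4 + 1/8*3/4) = [13/16, 27/32)
  'c': [3/4 + 1/8*3/4, 3/4 + 1/8*7/8) = [27/32, 55/64)
  'b': [3/4 + 1/8*7/8, 3/4 + 1/8*1/1) = [55/64, 7/8)
  emit 'f', narrow to [3/4, 13/16)
Step 3: interval [3/4, 13/16), width = 13/16 - 3/4 = 1/16
  'f': [3/4 + 1/16*0/1, 3/4 + 1/16*1/2) = [3/4, 25/32)
  'a': [3/4 + 1/16*1/2, 3/4 + 1/16*3/4) = [25/32, 51/64) <- contains code 101/128
  'c': [3/4 + 1/16*3/4, 3/4 + 1/16*7/8) = [51/64, 103/128)
  'b': [3/4 + 1/16*7/8, 3/4 + 1/16*1/1) = [103/128, 13/16)
  emit 'a', narrow to [25/32, 51/64)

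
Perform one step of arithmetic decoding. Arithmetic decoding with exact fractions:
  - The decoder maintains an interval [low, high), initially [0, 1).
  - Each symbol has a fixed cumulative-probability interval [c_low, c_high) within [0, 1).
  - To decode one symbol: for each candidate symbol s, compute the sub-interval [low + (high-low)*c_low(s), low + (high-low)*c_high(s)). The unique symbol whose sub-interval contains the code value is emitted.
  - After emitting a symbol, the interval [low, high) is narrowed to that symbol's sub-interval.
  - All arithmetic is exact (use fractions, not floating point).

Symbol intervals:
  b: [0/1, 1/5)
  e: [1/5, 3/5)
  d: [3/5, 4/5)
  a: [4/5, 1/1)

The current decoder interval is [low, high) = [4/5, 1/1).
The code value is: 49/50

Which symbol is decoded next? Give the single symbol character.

Interval width = high − low = 1/1 − 4/5 = 1/5
Scaled code = (code − low) / width = (49/50 − 4/5) / 1/5 = 9/10
  b: [0/1, 1/5) 
  e: [1/5, 3/5) 
  d: [3/5, 4/5) 
  a: [4/5, 1/1) ← scaled code falls here ✓

Answer: a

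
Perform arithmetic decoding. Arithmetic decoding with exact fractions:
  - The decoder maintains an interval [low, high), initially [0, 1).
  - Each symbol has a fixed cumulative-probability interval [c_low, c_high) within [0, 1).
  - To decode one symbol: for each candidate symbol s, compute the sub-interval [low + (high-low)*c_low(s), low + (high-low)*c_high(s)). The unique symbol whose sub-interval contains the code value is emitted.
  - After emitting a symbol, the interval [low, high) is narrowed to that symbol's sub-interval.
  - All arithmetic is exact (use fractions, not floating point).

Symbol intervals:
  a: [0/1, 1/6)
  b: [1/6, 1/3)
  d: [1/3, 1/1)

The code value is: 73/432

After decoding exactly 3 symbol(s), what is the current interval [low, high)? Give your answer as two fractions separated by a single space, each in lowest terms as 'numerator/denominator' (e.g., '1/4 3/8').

Answer: 1/6 37/216

Derivation:
Step 1: interval [0/1, 1/1), width = 1/1 - 0/1 = 1/1
  'a': [0/1 + 1/1*0/1, 0/1 + 1/1*1/6) = [0/1, 1/6)
  'b': [0/1 + 1/1*1/6, 0/1 + 1/1*1/3) = [1/6, 1/3) <- contains code 73/432
  'd': [0/1 + 1/1*1/3, 0/1 + 1/1*1/1) = [1/3, 1/1)
  emit 'b', narrow to [1/6, 1/3)
Step 2: interval [1/6, 1/3), width = 1/3 - 1/6 = 1/6
  'a': [1/6 + 1/6*0/1, 1/6 + 1/6*1/6) = [1/6, 7/36) <- contains code 73/432
  'b': [1/6 + 1/6*1/6, 1/6 + 1/6*1/3) = [7/36, 2/9)
  'd': [1/6 + 1/6*1/3, 1/6 + 1/6*1/1) = [2/9, 1/3)
  emit 'a', narrow to [1/6, 7/36)
Step 3: interval [1/6, 7/36), width = 7/36 - 1/6 = 1/36
  'a': [1/6 + 1/36*0/1, 1/6 + 1/36*1/6) = [1/6, 37/216) <- contains code 73/432
  'b': [1/6 + 1/36*1/6, 1/6 + 1/36*1/3) = [37/216, 19/108)
  'd': [1/6 + 1/36*1/3, 1/6 + 1/36*1/1) = [19/108, 7/36)
  emit 'a', narrow to [1/6, 37/216)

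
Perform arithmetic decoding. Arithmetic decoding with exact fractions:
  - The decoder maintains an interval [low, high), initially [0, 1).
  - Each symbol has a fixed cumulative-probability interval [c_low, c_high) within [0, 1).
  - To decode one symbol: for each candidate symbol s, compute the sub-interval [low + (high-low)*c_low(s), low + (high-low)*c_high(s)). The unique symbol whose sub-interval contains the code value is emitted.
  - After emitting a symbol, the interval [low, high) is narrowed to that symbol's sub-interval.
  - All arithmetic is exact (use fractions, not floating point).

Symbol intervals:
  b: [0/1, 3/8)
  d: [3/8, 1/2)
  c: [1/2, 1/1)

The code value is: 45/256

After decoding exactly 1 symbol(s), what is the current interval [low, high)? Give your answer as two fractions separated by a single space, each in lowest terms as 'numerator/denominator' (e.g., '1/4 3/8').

Step 1: interval [0/1, 1/1), width = 1/1 - 0/1 = 1/1
  'b': [0/1 + 1/1*0/1, 0/1 + 1/1*3/8) = [0/1, 3/8) <- contains code 45/256
  'd': [0/1 + 1/1*3/8, 0/1 + 1/1*1/2) = [3/8, 1/2)
  'c': [0/1 + 1/1*1/2, 0/1 + 1/1*1/1) = [1/2, 1/1)
  emit 'b', narrow to [0/1, 3/8)

Answer: 0/1 3/8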